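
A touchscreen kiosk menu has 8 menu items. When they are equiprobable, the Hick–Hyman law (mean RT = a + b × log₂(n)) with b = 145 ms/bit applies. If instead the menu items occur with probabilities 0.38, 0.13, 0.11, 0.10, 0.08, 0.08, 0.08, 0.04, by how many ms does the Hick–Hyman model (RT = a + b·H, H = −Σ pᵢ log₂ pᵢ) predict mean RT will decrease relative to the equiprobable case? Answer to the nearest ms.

Equiprobable entropy H₀ = log₂ 8 = 3.0000 bits.
Skewed entropy H = −Σ pᵢ log₂ pᵢ = 2.6559 bits.
ΔRT = b·(H₀ − H) = 145 × 0.3441 = 49.90 ms.

50 ms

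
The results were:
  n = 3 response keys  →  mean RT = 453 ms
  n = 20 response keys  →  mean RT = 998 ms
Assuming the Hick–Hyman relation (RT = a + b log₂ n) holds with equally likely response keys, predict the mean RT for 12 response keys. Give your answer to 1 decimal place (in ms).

Fit slope and intercept:
  b = (998 − 453) / (log₂ 20 − log₂ 3) = 545 / (4.3219 − 1.5850) = 199.126 ms/bit
  a = 453 − 199.126 × 1.5850 = 137.393 ms
Then RT(12) = 137.393 + 199.126 × log₂ 12 = 137.393 + 199.126 × 3.5850 ≈ 851.251 ms.

851.3 ms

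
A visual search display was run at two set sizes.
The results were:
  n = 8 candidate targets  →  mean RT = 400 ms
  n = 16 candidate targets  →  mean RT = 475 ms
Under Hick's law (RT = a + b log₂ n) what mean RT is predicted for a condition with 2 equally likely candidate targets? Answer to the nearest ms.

250 ms

RT is linear in log₂ n, so two points fix the line:
  b = (475 − 400) / (log₂ 16 − log₂ 8) = 75 / (4 − 3) = 75 ms/bit
  a = 400 − 75 × 3 = 175 ms
Then RT(2) = 175 + 75 × log₂ 2 = 175 + 75 × 1 ≈ 250.000 ms.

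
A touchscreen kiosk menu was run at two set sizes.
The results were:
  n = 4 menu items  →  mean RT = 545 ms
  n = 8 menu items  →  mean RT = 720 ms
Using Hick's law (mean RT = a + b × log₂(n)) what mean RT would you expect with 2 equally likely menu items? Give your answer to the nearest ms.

370 ms

RT is linear in log₂ n, so two points fix the line:
  b = (720 − 545) / (log₂ 8 − log₂ 4) = 175 / (3 − 2) = 175 ms/bit
  a = 545 − 175 × 2 = 195 ms
Then RT(2) = 195 + 175 × log₂ 2 = 195 + 175 × 1 ≈ 370.000 ms.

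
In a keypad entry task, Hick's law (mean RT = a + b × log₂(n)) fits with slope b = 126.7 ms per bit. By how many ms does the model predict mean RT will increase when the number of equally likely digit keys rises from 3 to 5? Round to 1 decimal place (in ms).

93.4 ms

The intercept a cancels: ΔRT = b·(log₂ n₂ − log₂ n₁) = b·log₂(n₂/n₁).
log₂(5) − log₂(3) = 2.3219 − 1.5850 = 0.7370.
ΔRT = 126.7 × 0.7370 = 93.374 ms.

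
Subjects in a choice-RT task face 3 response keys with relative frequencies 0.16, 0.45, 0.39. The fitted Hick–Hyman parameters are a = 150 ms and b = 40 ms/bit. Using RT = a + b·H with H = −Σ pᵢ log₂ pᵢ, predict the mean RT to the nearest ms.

209 ms

Entropy contributions −pᵢ log₂ pᵢ: 0.4230, 0.5184, 0.5298; sum H = 1.4712 bits.
RT = a + bH = 150 + 40·1.4712 = 208.85 ms.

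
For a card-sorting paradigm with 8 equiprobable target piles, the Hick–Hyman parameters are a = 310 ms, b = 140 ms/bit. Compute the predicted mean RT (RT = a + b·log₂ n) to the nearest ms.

log₂(8) = 3 bits, so RT = 310 + 140 × 3 ≈ 730.000 ms.

730 ms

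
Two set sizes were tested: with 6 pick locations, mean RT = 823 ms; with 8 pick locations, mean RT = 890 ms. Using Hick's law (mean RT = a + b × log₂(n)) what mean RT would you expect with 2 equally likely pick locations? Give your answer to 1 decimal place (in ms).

Solve the two-equation system in a and b:
  b = (890 − 823) / (log₂ 8 − log₂ 6) = 67 / (3 − 2.5850) = 161.431 ms/bit
  a = 823 − 161.431 × 2.5850 = 405.706 ms
Then RT(2) = 405.706 + 161.431 × log₂ 2 = 405.706 + 161.431 × 1 ≈ 567.138 ms.

567.1 ms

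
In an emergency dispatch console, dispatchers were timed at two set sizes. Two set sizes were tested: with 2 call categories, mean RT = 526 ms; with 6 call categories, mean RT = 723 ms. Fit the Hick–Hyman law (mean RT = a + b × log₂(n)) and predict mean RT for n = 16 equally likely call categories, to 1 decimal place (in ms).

RT is linear in log₂ n, so two points fix the line:
  b = (723 − 526) / (log₂ 6 − log₂ 2) = 197 / (2.5850 − 1) = 124.293 ms/bit
  a = 526 − 124.293 × 1 = 401.707 ms
Then RT(16) = 401.707 + 124.293 × log₂ 16 = 401.707 + 124.293 × 4 ≈ 898.879 ms.

898.9 ms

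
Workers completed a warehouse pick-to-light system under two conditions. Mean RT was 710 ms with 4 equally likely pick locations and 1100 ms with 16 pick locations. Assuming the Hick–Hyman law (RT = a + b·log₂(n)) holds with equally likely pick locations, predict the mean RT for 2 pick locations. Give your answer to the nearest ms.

Solve the two-equation system in a and b:
  b = (1100 − 710) / (log₂ 16 − log₂ 4) = 390 / (4 − 2) = 195 ms/bit
  a = 710 − 195 × 2 = 320 ms
Then RT(2) = 320 + 195 × log₂ 2 = 320 + 195 × 1 ≈ 515.000 ms.

515 ms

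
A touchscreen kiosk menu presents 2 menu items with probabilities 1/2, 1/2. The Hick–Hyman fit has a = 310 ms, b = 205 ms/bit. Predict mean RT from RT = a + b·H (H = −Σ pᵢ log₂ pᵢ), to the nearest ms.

Each term −pᵢ log₂ pᵢ: 0.5·1 + 0.5·1; summed, H = 1.000 bits.
Mean RT = a + bH = 310 + 205·1.000 = 515.00 ms.

515 ms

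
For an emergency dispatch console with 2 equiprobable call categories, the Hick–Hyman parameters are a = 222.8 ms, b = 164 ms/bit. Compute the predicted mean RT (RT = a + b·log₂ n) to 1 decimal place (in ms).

386.8 ms

log₂(2) = 1 bits, so RT = 222.8 + 164 × 1 ≈ 386.800 ms.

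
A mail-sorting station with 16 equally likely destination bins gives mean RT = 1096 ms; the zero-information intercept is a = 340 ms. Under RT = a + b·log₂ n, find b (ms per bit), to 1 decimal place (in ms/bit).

b = (1096 − 340) / log₂(16) = 756 / 4 = 189.000 ms/bit.

189.0 ms/bit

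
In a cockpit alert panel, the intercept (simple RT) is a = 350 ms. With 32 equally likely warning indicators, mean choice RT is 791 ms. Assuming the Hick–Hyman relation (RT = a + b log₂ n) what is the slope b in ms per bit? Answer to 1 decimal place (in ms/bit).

88.2 ms/bit

log₂(32) = 5 bits.
b = (RT − a)/log₂ n = (791 − 350) / 5 = 88.200 ms/bit.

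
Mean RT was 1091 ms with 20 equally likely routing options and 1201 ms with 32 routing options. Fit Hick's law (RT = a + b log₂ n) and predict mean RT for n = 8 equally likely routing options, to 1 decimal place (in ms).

With log₂ n on the abscissa the relation is linear; from the two conditions:
  b = (1201 − 1091) / (log₂ 32 − log₂ 20) = 110 / (5 − 4.3219) = 162.225 ms/bit
  a = 1091 − 162.225 × 4.3219 = 389.877 ms
Then RT(8) = 389.877 + 162.225 × log₂ 8 = 389.877 + 162.225 × 3 ≈ 876.551 ms.

876.6 ms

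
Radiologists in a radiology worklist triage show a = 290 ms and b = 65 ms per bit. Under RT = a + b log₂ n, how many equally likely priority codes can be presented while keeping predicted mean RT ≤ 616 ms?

65·log₂ n ≤ 616 − 290 = 326, giving log₂ n ≤ 5.0154 and n ≤ 32.343. The largest whole number is 32.

32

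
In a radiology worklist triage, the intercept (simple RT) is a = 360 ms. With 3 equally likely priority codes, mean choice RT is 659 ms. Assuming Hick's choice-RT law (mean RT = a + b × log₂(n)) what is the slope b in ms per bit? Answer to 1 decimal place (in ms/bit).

188.6 ms/bit

3 alternatives carry log₂ 3 = 1.5850 bits; the choice cost is 659 − 360 = 299 ms, so b = 299/1.5850 = 188.648 ms/bit.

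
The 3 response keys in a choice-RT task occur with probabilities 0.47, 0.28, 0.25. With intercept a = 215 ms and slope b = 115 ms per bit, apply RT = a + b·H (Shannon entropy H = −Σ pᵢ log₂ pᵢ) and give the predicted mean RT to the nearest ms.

Entropy contributions −pᵢ log₂ pᵢ: 0.5120, 0.5142, 0.5000; sum H = 1.5262 bits.
RT = a + bH = 215 + 115·1.5262 = 390.51 ms.

391 ms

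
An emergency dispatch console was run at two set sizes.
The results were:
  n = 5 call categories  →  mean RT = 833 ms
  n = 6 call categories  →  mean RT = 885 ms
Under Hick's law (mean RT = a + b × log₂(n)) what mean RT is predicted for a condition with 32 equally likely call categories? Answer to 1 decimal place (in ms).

With log₂ n on the abscissa the relation is linear; from the two conditions:
  b = (885 − 833) / (log₂ 6 − log₂ 5) = 52 / (2.5850 − 2.3219) = 197.693 ms/bit
  a = 833 − 197.693 × 2.3219 = 373.972 ms
Then RT(32) = 373.972 + 197.693 × log₂ 32 = 373.972 + 197.693 × 5 ≈ 1362.435 ms.

1362.4 ms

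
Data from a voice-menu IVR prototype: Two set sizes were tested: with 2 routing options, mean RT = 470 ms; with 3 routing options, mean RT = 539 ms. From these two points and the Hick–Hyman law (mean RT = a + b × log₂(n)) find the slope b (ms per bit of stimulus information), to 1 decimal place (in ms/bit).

Slope: b = (539 − 470) / (log₂ 3 − log₂ 2) = 69/0.5850 = 117.956 ms/bit.

118.0 ms/bit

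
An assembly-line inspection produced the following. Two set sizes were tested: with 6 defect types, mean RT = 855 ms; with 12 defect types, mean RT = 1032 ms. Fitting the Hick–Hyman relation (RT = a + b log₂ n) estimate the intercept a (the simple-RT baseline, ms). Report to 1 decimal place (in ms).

397.5 ms

Slope: b = (1032 − 855) / (log₂ 12 − log₂ 6) = 177/1.0000 = 177.000 ms/bit.
a = RT₁ − b·log₂ n₁ = 855 − 177.000 × 2.5850 = 397.462 ms.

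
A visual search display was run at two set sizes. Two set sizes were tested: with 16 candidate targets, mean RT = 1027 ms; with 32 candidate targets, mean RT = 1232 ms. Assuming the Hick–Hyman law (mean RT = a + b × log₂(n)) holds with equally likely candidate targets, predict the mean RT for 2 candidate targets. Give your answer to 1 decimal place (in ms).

Fit slope and intercept:
  b = (1232 − 1027) / (log₂ 32 − log₂ 16) = 205 / (5 − 4) = 205.000 ms/bit
  a = 1027 − 205.000 × 4 = 207.000 ms
Then RT(2) = 207.000 + 205.000 × log₂ 2 = 207.000 + 205.000 × 1 ≈ 412.000 ms.

412.0 ms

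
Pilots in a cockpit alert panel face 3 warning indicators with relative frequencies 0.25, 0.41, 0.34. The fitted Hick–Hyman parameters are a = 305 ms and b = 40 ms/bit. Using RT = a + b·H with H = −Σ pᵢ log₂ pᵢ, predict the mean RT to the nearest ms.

Entropy contributions −pᵢ log₂ pᵢ: 0.5000, 0.5274, 0.5292; sum H = 1.5566 bits.
RT = a + bH = 305 + 40·1.5566 = 367.26 ms.

367 ms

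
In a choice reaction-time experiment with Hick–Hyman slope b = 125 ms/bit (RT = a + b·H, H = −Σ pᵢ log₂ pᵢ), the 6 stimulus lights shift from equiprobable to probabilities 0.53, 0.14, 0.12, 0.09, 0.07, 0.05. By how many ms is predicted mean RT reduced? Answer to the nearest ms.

Equiprobable entropy H₀ = log₂ 6 = 2.5850 bits.
Skewed entropy H = −Σ pᵢ log₂ pᵢ = 2.0469 bits.
ΔRT = b·(H₀ − H) = 125 × 0.5380 = 67.25 ms.

67 ms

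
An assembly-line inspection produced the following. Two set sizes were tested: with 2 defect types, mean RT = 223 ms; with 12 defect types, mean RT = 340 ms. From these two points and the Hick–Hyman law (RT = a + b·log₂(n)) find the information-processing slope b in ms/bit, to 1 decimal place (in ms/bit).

Slope: b = (340 − 223) / (log₂ 12 − log₂ 2) = 117/2.5850 = 45.262 ms/bit.

45.3 ms/bit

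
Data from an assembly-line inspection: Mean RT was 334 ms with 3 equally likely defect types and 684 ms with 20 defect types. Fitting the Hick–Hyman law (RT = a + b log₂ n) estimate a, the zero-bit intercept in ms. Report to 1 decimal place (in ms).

131.3 ms

The slope on a log₂ axis is (684 − 334) / (4.3219 − 1.5850) = 127.879 ms/bit.
a = RT₁ − b·log₂ n₁ = 334 − 127.879 × 1.5850 = 131.317 ms.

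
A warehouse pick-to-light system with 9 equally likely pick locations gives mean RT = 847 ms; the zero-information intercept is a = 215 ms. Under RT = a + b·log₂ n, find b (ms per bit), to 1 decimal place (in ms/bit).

199.4 ms/bit

9 alternatives carry log₂ 9 = 3.1699 bits; the choice cost is 847 − 215 = 632 ms, so b = 632/3.1699 = 199.374 ms/bit.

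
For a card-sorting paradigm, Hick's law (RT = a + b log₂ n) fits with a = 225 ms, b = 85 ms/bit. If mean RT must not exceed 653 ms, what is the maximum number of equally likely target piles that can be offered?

Information budget: (653 − 225)/85 = 5.0353 bits, so n ≤ 2^5.0353 = 32.793 → at most 32.

32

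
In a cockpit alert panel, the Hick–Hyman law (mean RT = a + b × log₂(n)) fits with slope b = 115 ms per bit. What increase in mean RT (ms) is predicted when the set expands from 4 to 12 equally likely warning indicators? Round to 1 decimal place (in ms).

Only the slope matters, since a is common to both: ΔRT = b·log₂(n₂/n₁).
log₂(12) − log₂(4) = 3.5850 − 2 = 1.5850.
ΔRT = 115 × 1.5850 = 182.271 ms.

182.3 ms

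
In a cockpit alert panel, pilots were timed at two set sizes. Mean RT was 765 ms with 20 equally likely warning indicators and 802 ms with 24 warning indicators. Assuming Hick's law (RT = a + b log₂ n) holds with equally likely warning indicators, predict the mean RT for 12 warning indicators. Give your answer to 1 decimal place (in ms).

Fit slope and intercept:
  b = (802 − 765) / (log₂ 24 − log₂ 20) = 37 / (4.5850 − 4.3219) = 140.666 ms/bit
  a = 765 − 140.666 × 4.3219 = 157.052 ms
Then RT(12) = 157.052 + 140.666 × log₂ 12 = 157.052 + 140.666 × 3.5850 ≈ 661.334 ms.

661.3 ms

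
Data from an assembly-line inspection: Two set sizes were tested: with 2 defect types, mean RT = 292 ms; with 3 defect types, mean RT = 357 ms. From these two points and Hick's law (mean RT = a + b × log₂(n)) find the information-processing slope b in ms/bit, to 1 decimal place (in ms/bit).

Slope: b = (357 − 292) / (log₂ 3 − log₂ 2) = 65/0.5850 = 111.118 ms/bit.

111.1 ms/bit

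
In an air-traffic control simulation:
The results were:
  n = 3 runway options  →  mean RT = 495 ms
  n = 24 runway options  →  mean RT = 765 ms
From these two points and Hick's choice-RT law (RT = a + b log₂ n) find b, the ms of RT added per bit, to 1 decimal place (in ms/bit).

90.0 ms/bit

b = (RT₂ − RT₁)/(log₂ n₂ − log₂ n₁) = (765 − 495)/(4.5850 − 1.5850) = 90.000 ms/bit.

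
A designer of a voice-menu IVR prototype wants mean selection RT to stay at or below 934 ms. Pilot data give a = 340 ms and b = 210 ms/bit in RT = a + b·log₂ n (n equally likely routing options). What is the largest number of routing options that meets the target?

Set 340 + 210·log₂ n ≤ 934 → log₂ n ≤ (934 − 340)/210 = 2.8286.
So n ≤ 2^2.8286 = 7.104; the largest integer n is 7.

7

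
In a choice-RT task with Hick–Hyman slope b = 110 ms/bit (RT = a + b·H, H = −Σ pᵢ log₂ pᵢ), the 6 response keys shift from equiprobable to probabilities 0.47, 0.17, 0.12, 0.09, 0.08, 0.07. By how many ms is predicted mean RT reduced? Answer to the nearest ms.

44 ms

The RT saving is b·ΔH. Equiprobable H₀ = log₂(6) = 2.5850 bits; with the given probabilities H = 2.1863 bits.
b·(H₀ − H) = 110 × (2.5850 − 2.1863) = 43.85 ms.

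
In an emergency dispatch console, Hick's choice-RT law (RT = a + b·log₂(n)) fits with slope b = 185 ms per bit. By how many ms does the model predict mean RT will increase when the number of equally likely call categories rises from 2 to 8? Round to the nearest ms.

370 ms

The intercept a cancels: ΔRT = b·(log₂ n₂ − log₂ n₁) = b·log₂(n₂/n₁).
log₂(8) − log₂(2) = log₂(8/2) = log₂(4) = 2.
ΔRT = 185 × 2.0000 = 370.000 ms.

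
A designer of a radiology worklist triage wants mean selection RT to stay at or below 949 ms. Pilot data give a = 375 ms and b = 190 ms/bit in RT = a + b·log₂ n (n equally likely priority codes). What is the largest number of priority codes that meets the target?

190·log₂ n ≤ 949 − 375 = 574, giving log₂ n ≤ 3.0211 and n ≤ 8.118. The largest whole number is 8.

8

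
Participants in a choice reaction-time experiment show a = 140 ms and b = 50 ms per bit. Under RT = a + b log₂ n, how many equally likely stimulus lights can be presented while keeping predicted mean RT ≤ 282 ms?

7

50·log₂ n ≤ 282 − 140 = 142, giving log₂ n ≤ 2.8400 and n ≤ 7.160. The largest whole number is 7.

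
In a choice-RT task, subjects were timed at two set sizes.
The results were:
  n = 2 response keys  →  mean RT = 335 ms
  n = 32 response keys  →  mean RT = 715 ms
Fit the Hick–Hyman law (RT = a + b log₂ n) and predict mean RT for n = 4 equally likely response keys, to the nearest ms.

Solve the two-equation system in a and b:
  b = (715 − 335) / (log₂ 32 − log₂ 2) = 380 / (5 − 1) = 95 ms/bit
  a = 335 − 95 × 1 = 240 ms
Then RT(4) = 240 + 95 × log₂ 4 = 240 + 95 × 2 ≈ 430.000 ms.

430 ms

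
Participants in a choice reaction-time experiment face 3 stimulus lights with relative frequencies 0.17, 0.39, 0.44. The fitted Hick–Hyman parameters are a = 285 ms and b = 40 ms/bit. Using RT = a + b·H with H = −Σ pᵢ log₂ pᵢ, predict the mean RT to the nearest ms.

Entropy contributions −pᵢ log₂ pᵢ: 0.4346, 0.5298, 0.5211; sum H = 1.4855 bits.
RT = a + bH = 285 + 40·1.4855 = 344.42 ms.

344 ms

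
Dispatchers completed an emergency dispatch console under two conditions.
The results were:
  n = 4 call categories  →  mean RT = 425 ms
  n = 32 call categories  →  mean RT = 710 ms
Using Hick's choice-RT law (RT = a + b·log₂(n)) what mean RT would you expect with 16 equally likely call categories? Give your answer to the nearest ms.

RT is linear in log₂ n, so two points fix the line:
  b = (710 − 425) / (log₂ 32 − log₂ 4) = 285 / (5 − 2) = 95 ms/bit
  a = 425 − 95 × 2 = 235 ms
Then RT(16) = 235 + 95 × log₂ 16 = 235 + 95 × 4 ≈ 615.000 ms.

615 ms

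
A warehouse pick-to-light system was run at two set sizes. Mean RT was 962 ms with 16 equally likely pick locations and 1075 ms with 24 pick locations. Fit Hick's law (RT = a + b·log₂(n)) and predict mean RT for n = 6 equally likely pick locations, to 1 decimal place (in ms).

With log₂ n on the abscissa the relation is linear; from the two conditions:
  b = (1075 − 962) / (log₂ 24 − log₂ 16) = 113 / (4.5850 − 4) = 193.175 ms/bit
  a = 962 − 193.175 × 4 = 189.301 ms
Then RT(6) = 189.301 + 193.175 × log₂ 6 = 189.301 + 193.175 × 2.5850 ≈ 688.650 ms.

688.7 ms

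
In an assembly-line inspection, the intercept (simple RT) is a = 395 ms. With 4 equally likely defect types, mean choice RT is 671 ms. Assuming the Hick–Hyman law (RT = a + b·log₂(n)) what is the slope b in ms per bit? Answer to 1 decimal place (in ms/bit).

log₂(4) = 2 bits.
b = (RT − a)/log₂ n = (671 − 395) / 2 = 138.000 ms/bit.

138.0 ms/bit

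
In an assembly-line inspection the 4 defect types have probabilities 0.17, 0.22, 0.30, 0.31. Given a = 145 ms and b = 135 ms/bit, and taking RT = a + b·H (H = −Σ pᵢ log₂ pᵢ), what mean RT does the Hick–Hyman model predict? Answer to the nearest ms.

410 ms

H = 0.17·log₂(1/0.17) + 0.22·log₂(1/0.22) + 0.30·log₂(1/0.30) + 0.31·log₂(1/0.31) = 1.9600 bits.
RT = 145 + 135 × 1.9600 = 409.61 ms.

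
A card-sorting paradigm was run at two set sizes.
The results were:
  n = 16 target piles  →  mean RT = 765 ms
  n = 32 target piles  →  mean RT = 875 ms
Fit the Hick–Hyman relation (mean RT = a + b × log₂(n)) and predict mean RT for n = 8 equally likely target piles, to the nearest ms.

655 ms

RT is linear in log₂ n, so two points fix the line:
  b = (875 − 765) / (log₂ 32 − log₂ 16) = 110 / (5 − 4) = 110 ms/bit
  a = 765 − 110 × 4 = 325 ms
Then RT(8) = 325 + 110 × log₂ 8 = 325 + 110 × 3 ≈ 655.000 ms.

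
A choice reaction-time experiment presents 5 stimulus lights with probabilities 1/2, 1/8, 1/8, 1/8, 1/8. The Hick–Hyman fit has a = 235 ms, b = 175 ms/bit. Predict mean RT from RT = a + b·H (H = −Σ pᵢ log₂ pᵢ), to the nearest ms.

H = −Σ pᵢ log₂ pᵢ = 0.5·1 + 0.125·3 + 0.125·3 + 0.125·3 + 0.125·3 = 2.000 bits.
RT = 235 + 175 × 2.000 = 585.00 ms.

585 ms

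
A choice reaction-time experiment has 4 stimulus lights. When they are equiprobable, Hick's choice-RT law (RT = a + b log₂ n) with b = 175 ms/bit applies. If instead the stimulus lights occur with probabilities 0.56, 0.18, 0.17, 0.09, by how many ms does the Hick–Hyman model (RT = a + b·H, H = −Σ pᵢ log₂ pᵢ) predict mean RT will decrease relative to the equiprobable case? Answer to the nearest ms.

59 ms

The RT saving is b·ΔH. Equiprobable H₀ = log₂(4) = 2.0000 bits; with the given probabilities H = 1.6610 bits.
b·(H₀ − H) = 175 × (2.0000 − 1.6610) = 59.33 ms.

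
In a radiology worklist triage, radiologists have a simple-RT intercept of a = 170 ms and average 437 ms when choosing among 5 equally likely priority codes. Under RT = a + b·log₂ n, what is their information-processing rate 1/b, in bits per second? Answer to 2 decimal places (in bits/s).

b = (437 − 170)/log₂ 5 = 267/2.3219 = 114.991 ms per bit = 0.11499 s/bit; the reciprocal is 8.696 bits/s.

8.70 bits/s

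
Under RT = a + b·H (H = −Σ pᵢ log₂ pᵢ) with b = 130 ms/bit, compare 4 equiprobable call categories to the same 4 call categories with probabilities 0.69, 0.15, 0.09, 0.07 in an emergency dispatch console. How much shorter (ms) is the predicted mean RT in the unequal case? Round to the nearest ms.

Equiprobable entropy H₀ = log₂ 4 = 2.0000 bits.
Skewed entropy H = −Σ pᵢ log₂ pᵢ = 1.3611 bits.
ΔRT = b·(H₀ − H) = 130 × 0.6389 = 83.05 ms.

83 ms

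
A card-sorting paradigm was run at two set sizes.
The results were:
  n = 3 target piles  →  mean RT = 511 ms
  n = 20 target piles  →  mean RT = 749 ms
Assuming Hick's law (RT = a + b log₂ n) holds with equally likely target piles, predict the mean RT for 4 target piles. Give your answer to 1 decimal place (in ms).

With log₂ n on the abscissa the relation is linear; from the two conditions:
  b = (749 − 511) / (log₂ 20 − log₂ 3) = 238 / (4.3219 − 1.5850) = 86.958 ms/bit
  a = 511 − 86.958 × 1.5850 = 373.175 ms
Then RT(4) = 373.175 + 86.958 × log₂ 4 = 373.175 + 86.958 × 2 ≈ 547.091 ms.

547.1 ms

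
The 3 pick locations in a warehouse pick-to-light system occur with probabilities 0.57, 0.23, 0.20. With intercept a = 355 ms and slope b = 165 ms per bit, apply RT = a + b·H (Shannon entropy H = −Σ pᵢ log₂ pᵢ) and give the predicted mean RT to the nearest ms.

588 ms

Entropy contributions −pᵢ log₂ pᵢ: 0.4623, 0.4877, 0.4644; sum H = 1.4143 bits.
RT = a + bH = 355 + 165·1.4143 = 588.36 ms.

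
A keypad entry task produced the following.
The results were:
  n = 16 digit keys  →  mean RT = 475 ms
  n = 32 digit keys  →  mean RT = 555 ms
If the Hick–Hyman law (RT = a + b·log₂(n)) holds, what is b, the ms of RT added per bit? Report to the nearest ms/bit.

Slope: b = (555 − 475) / (log₂ 32 − log₂ 16) = 80/1.0000 = 80 ms/bit.

80 ms/bit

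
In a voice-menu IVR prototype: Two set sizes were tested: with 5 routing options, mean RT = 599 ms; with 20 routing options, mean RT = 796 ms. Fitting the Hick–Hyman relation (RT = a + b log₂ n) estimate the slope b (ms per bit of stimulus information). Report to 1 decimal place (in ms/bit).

b = (RT₂ − RT₁)/(log₂ n₂ − log₂ n₁) = (796 − 599)/(4.3219 − 2.3219) = 98.500 ms/bit.

98.5 ms/bit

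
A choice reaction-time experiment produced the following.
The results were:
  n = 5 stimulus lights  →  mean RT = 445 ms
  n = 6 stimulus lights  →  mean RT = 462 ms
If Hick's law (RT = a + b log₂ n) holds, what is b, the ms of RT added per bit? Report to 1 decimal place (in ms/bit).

The slope on a log₂ axis is (462 − 445) / (2.5850 − 2.3219) = 64.630 ms/bit.

64.6 ms/bit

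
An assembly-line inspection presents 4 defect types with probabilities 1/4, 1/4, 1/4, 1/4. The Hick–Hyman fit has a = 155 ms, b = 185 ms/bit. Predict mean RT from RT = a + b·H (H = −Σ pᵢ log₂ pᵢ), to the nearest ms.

525 ms

H = −Σ pᵢ log₂ pᵢ = 0.25·2 + 0.25·2 + 0.25·2 + 0.25·2 = 2.000 bits.
RT = 155 + 185 × 2.000 = 525.00 ms.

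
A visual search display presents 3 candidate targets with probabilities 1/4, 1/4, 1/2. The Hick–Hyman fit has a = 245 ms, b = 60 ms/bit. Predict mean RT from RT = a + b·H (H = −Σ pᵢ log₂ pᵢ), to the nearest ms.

335 ms

H = −Σ pᵢ log₂ pᵢ = 0.25·2 + 0.25·2 + 0.5·1 = 1.500 bits.
RT = 245 + 60 × 1.500 = 335.00 ms.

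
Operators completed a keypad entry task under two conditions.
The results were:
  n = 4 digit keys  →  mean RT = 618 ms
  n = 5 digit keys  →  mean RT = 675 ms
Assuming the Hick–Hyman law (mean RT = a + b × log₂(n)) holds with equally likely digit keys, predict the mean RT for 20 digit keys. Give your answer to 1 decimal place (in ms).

RT is linear in log₂ n, so two points fix the line:
  b = (675 − 618) / (log₂ 5 − log₂ 4) = 57 / (2.3219 − 2) = 177.058 ms/bit
  a = 618 − 177.058 × 2 = 263.884 ms
Then RT(20) = 263.884 + 177.058 × log₂ 20 = 263.884 + 177.058 × 4.3219 ≈ 1029.116 ms.

1029.1 ms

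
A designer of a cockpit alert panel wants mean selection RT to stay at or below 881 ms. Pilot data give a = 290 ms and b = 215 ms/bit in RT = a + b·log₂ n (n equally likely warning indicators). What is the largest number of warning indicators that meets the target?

215·log₂ n ≤ 881 − 290 = 591, giving log₂ n ≤ 2.7488 and n ≤ 6.722. The largest whole number is 6.

6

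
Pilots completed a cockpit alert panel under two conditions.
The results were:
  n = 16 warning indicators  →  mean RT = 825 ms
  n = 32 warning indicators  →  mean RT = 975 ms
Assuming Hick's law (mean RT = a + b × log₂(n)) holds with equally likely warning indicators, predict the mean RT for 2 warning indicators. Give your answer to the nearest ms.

375 ms

With log₂ n on the abscissa the relation is linear; from the two conditions:
  b = (975 − 825) / (log₂ 32 − log₂ 16) = 150 / (5 − 4) = 150 ms/bit
  a = 825 − 150 × 4 = 225 ms
Then RT(2) = 225 + 150 × log₂ 2 = 225 + 150 × 1 ≈ 375.000 ms.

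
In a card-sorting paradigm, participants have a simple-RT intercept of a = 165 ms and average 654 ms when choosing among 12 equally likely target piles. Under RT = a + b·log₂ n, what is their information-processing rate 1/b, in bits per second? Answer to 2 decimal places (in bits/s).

7.33 bits/s

b = (654 − 165)/log₂ 12 = 489/3.5850 = 136.403 ms per bit = 0.13640 s/bit; the reciprocal is 7.331 bits/s.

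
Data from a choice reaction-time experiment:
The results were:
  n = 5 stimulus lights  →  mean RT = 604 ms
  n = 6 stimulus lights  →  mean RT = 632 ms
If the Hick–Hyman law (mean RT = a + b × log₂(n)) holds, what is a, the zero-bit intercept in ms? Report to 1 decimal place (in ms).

b = (RT₂ − RT₁)/(log₂ n₂ − log₂ n₁) = (632 − 604)/(2.5850 − 2.3219) = 106.450 ms/bit.
a = RT₁ − b·log₂ n₁ = 604 − 106.450 × 2.3219 = 356.831 ms.

356.8 ms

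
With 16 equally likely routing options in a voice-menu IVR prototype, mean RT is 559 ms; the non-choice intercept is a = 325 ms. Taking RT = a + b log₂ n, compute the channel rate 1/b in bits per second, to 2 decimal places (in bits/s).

b = (559 − 325)/log₂ 16 = 234/4 = 58.500 ms per bit = 0.05850 s/bit; the reciprocal is 17.094 bits/s.

17.09 bits/s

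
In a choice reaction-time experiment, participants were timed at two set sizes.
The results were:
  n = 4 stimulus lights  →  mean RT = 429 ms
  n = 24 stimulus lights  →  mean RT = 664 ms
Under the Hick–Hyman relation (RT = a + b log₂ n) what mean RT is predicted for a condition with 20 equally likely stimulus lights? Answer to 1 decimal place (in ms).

640.1 ms

With log₂ n on the abscissa the relation is linear; from the two conditions:
  b = (664 − 429) / (log₂ 24 − log₂ 4) = 235 / (4.5850 − 2) = 90.910 ms/bit
  a = 429 − 90.910 × 2 = 247.179 ms
Then RT(20) = 247.179 + 90.910 × log₂ 20 = 247.179 + 90.910 × 4.3219 ≈ 640.087 ms.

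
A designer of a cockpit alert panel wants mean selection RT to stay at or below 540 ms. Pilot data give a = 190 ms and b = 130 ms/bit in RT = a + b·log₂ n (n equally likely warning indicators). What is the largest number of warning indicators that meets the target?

130·log₂ n ≤ 540 − 190 = 350, giving log₂ n ≤ 2.6923 and n ≤ 6.463. The largest whole number is 6.

6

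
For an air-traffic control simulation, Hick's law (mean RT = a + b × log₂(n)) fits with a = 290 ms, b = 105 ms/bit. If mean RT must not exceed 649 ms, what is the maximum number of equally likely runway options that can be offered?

105·log₂ n ≤ 649 − 290 = 359, giving log₂ n ≤ 3.4190 and n ≤ 10.696. The largest whole number is 10.

10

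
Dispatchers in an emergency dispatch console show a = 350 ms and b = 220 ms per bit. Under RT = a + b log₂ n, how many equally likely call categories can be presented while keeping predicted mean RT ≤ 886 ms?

220·log₂ n ≤ 886 − 350 = 536, giving log₂ n ≤ 2.4364 and n ≤ 5.413. The largest whole number is 5.

5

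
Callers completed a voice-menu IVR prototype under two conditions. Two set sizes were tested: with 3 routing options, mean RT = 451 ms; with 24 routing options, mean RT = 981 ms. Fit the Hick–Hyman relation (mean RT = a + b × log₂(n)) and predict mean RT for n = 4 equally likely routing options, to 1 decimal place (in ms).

With log₂ n on the abscissa the relation is linear; from the two conditions:
  b = (981 − 451) / (log₂ 24 − log₂ 3) = 530 / (4.5850 − 1.5850) = 176.667 ms/bit
  a = 451 − 176.667 × 1.5850 = 170.990 ms
Then RT(4) = 170.990 + 176.667 × log₂ 4 = 170.990 + 176.667 × 2 ≈ 524.323 ms.

524.3 ms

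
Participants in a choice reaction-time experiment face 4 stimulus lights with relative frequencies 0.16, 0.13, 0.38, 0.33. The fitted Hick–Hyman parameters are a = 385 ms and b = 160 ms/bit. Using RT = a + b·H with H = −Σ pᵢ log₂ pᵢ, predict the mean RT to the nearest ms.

683 ms

Entropy contributions −pᵢ log₂ pᵢ: 0.4230, 0.3826, 0.5305, 0.5278; sum H = 1.8639 bits.
RT = a + bH = 385 + 160·1.8639 = 683.23 ms.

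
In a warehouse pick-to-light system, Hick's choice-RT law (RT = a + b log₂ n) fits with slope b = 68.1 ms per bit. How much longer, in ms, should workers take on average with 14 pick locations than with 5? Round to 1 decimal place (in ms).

101.2 ms

ΔRT = (a + b log₂ n₂) − (a + b log₂ n₁) = b·(log₂ n₂ − log₂ n₁).
log₂(14) − log₂(5) = 3.8074 − 2.3219 = 1.4854.
ΔRT = 68.1 × 1.4854 = 101.158 ms.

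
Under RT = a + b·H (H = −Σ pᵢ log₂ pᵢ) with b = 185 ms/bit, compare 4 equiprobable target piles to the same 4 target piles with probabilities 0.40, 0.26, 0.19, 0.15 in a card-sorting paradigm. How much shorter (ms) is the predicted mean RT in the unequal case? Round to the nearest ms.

The RT saving is b·ΔH. Equiprobable H₀ = log₂(4) = 2.0000 bits; with the given probabilities H = 1.8998 bits.
b·(H₀ − H) = 185 × (2.0000 − 1.8998) = 18.53 ms.

19 ms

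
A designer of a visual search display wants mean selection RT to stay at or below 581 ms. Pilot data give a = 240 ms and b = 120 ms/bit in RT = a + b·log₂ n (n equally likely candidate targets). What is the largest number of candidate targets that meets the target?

120·log₂ n ≤ 581 − 240 = 341, giving log₂ n ≤ 2.8417 and n ≤ 7.168. The largest whole number is 7.

7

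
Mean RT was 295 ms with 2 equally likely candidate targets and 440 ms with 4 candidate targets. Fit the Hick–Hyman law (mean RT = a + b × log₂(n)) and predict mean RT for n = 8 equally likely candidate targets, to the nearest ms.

585 ms

RT is linear in log₂ n, so two points fix the line:
  b = (440 − 295) / (log₂ 4 − log₂ 2) = 145 / (2 − 1) = 145 ms/bit
  a = 295 − 145 × 1 = 150 ms
Then RT(8) = 150 + 145 × log₂ 8 = 150 + 145 × 3 ≈ 585.000 ms.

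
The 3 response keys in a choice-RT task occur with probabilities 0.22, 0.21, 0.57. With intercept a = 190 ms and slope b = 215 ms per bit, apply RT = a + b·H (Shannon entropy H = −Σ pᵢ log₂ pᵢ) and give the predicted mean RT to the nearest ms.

494 ms

H = 0.22·log₂(1/0.22) + 0.21·log₂(1/0.21) + 0.57·log₂(1/0.57) = 1.4156 bits.
RT = 190 + 215 × 1.4156 = 494.36 ms.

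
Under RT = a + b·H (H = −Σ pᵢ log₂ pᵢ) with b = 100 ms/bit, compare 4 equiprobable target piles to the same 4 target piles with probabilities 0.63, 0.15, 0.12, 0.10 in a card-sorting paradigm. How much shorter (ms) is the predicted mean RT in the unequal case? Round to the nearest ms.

Equiprobable entropy H₀ = log₂ 4 = 2.0000 bits.
Skewed entropy H = −Σ pᵢ log₂ pᵢ = 1.5297 bits.
ΔRT = b·(H₀ − H) = 100 × 0.4703 = 47.03 ms.

47 ms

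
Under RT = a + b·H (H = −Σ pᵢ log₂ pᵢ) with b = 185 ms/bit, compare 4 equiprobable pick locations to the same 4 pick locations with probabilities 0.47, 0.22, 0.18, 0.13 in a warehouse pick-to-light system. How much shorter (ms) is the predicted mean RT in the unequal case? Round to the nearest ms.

Equiprobable entropy H₀ = log₂ 4 = 2.0000 bits.
Skewed entropy H = −Σ pᵢ log₂ pᵢ = 1.8205 bits.
ΔRT = b·(H₀ − H) = 185 × 0.1795 = 33.21 ms.

33 ms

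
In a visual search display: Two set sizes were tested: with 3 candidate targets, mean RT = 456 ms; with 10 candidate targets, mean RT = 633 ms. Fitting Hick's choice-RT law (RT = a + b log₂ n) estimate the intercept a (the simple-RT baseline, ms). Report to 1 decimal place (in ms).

b = (RT₂ − RT₁)/(log₂ n₂ − log₂ n₁) = (633 − 456)/(3.3219 − 1.5850) = 101.902 ms/bit.
a = RT₁ − b·log₂ n₁ = 456 − 101.902 × 1.5850 = 294.489 ms.

294.5 ms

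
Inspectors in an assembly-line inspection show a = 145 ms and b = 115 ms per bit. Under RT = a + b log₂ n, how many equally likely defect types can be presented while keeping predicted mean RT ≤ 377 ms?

Set 145 + 115·log₂ n ≤ 377 → log₂ n ≤ (377 − 145)/115 = 2.0174.
So n ≤ 2^2.0174 = 4.049; the largest integer n is 4.

4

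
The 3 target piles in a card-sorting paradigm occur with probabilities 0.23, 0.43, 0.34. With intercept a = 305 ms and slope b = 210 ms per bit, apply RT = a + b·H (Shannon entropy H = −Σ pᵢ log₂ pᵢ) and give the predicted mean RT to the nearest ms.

628 ms

H = 0.23·log₂(1/0.23) + 0.43·log₂(1/0.43) + 0.34·log₂(1/0.34) = 1.5404 bits.
RT = 305 + 210 × 1.5404 = 628.49 ms.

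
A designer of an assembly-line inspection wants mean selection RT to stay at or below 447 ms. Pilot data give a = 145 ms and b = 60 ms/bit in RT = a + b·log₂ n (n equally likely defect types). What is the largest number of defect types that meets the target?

32

Set 145 + 60·log₂ n ≤ 447 → log₂ n ≤ (447 − 145)/60 = 5.0333.
So n ≤ 2^5.0333 = 32.748; the largest integer n is 32.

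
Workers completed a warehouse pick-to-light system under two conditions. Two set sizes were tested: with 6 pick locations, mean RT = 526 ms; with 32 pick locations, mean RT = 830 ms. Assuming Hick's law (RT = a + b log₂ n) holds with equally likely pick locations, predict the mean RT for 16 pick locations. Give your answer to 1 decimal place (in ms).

704.1 ms

Solve the two-equation system in a and b:
  b = (830 − 526) / (log₂ 32 − log₂ 6) = 304 / (5 − 2.5850) = 125.878 ms/bit
  a = 526 − 125.878 × 2.5850 = 200.610 ms
Then RT(16) = 200.610 + 125.878 × log₂ 16 = 200.610 + 125.878 × 4 ≈ 704.122 ms.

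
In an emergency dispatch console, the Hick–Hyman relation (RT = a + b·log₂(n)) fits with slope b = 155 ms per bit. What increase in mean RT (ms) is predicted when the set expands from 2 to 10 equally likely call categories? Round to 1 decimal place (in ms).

The intercept a cancels: ΔRT = b·(log₂ n₂ − log₂ n₁) = b·log₂(n₂/n₁).
log₂(10) − log₂(2) = 3.3219 − 1 = 2.3219.
ΔRT = 155 × 2.3219 = 359.899 ms.

359.9 ms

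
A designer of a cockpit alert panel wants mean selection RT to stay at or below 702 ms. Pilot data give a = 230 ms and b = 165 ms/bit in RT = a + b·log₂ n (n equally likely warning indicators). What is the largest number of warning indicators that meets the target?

7

Set 230 + 165·log₂ n ≤ 702 → log₂ n ≤ (702 − 230)/165 = 2.8606.
So n ≤ 2^2.8606 = 7.263; the largest integer n is 7.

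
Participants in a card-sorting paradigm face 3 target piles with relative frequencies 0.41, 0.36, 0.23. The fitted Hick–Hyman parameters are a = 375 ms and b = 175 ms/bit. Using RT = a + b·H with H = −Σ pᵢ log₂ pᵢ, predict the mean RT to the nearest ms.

645 ms

Entropy contributions −pᵢ log₂ pᵢ: 0.5274, 0.5306, 0.4877; sum H = 1.5457 bits.
RT = a + bH = 375 + 175·1.5457 = 645.49 ms.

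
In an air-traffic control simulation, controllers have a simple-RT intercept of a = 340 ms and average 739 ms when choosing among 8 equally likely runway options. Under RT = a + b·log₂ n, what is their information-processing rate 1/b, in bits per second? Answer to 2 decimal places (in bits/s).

b = (739 − 340)/log₂ 8 = 399/3 = 133.000 ms per bit = 0.13300 s/bit; the reciprocal is 7.519 bits/s.

7.52 bits/s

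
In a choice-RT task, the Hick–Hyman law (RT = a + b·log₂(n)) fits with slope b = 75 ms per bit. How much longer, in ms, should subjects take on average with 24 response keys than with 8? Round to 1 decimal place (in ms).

118.9 ms

Only the slope matters, since a is common to both: ΔRT = b·log₂(n₂/n₁).
log₂(24) − log₂(8) = 4.5850 − 3 = 1.5850.
ΔRT = 75 × 1.5850 = 118.872 ms.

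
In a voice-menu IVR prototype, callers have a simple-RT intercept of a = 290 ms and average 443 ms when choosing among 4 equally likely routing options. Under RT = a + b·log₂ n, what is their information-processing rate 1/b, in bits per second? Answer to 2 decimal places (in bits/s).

b = (443 − 290)/log₂ 4 = 153/2 = 76.500 ms per bit = 0.07650 s/bit; the reciprocal is 13.072 bits/s.

13.07 bits/s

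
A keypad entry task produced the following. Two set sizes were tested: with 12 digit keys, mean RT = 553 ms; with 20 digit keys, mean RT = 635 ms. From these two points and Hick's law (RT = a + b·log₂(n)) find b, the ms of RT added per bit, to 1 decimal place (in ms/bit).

Slope: b = (635 − 553) / (log₂ 20 − log₂ 12) = 82/0.7370 = 111.267 ms/bit.

111.3 ms/bit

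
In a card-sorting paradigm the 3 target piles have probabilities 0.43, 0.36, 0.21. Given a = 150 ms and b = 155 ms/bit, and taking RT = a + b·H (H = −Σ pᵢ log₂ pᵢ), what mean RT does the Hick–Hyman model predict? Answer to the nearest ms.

H = 0.43·log₂(1/0.43) + 0.36·log₂(1/0.36) + 0.21·log₂(1/0.21) = 1.5270 bits.
RT = 150 + 155 × 1.5270 = 386.69 ms.

387 ms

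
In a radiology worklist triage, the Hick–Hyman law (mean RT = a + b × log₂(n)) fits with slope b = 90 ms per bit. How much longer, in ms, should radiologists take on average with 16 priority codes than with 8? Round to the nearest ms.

90 ms

Only the slope matters, since a is common to both: ΔRT = b·log₂(n₂/n₁).
log₂(16) − log₂(8) = log₂(16/8) = log₂(2) = 1.
ΔRT = 90 × 1.0000 = 90.000 ms.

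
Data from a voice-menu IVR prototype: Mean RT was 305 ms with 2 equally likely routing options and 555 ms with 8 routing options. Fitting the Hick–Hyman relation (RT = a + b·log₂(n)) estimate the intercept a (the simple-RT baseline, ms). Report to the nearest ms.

180 ms

b = (RT₂ − RT₁)/(log₂ n₂ − log₂ n₁) = (555 − 305)/(3 − 1) = 125 ms/bit.
a = RT₁ − b·log₂ n₁ = 305 − 125 × 1 = 180.000 ms.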